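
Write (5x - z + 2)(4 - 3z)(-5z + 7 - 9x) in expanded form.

-115xz + 68x - 180x^2 + 48xz^2 + 135x^2z + 71z^2 - 110z - 15z^3 + 56

(5x - z + 2)(4 - 3z)(-5z + 7 - 9x)
= (20x - 15xz - 4z + 3z^2 + 8 - 6z)(-5z + 7 - 9x)    [distributive law]
= (20x - 15xz - 10z + 3z^2 + 8)(-5z + 7 - 9x)    [combine like terms]
= -100xz + 140x - 180x^2 + 75xz^2 - 105xz + 135x^2z + 50z^2 - 70z + 90xz - 15z^3 + 21z^2 - 27xz^2 - 40z + 56 - 72x    [distributive law]
= -115xz + 68x - 180x^2 + 48xz^2 + 135x^2z + 71z^2 - 110z - 15z^3 + 56    [combine like terms]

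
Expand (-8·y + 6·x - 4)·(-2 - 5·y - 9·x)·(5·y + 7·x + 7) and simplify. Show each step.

460·y^2 + 666·x·y + 292·y + 200·y^3 + 490·x·y^2 + 24·x^2·y - 210·x^2 + 224·x - 378·x^3 + 56

(-8·y + 6·x - 4)·(-2 - 5·y - 9·x)·(5·y + 7·x + 7)
= (16·y + 40·y^2 + 72·x·y - 12·x - 30·x·y - 54·x^2 + 8 + 20·y + 36·x)·(5·y + 7·x + 7)    [distributive law]
= (36·y + 40·y^2 + 42·x·y + 24·x - 54·x^2 + 8)·(5·y + 7·x + 7)    [combine like terms]
= 180·y^2 + 252·x·y + 252·y + 200·y^3 + 280·x·y^2 + 280·y^2 + 210·x·y^2 + 294·x^2·y + 294·x·y + 120·x·y + 168·x^2 + 168·x - 270·x^2·y - 378·x^3 - 378·x^2 + 40·y + 56·x + 56    [distributive law]
= 460·y^2 + 666·x·y + 292·y + 200·y^3 + 490·x·y^2 + 24·x^2·y - 210·x^2 + 224·x - 378·x^3 + 56    [combine like terms]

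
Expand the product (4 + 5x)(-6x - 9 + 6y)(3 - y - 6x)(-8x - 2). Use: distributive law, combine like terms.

-720x² + 846x + 180x²y - 894xy - 2952x³ + 216 - 216y + 252xy² + 48y² + 1200x³y - 1440x⁴ + 240x²y²

(4 + 5x)(-6x - 9 + 6y)(3 - y - 6x)(-8x - 2)
= (-24x - 36 + 24y - 30x² - 45x + 30xy)(3 - y - 6x)(-8x - 2)    [distributive law]
= (-69x - 36 + 24y - 30x² + 30xy)(3 - y - 6x)(-8x - 2)    [combine like terms]
= (-207x + 69xy + 414x² - 108 + 36y + 216x + 72y - 24y² - 144xy - 90x² + 30x²y + 180x³ + 90xy - 30xy² - 180x²y)(-8x - 2)    [distributive law]
= (9x + 15xy + 324x² - 108 + 108y - 24y² - 150x²y + 180x³ - 30xy²)(-8x - 2)    [combine like terms]
= -72x² - 18x - 120x²y - 30xy - 2592x³ - 648x² + 864x + 216 - 864xy - 216y + 192xy² + 48y² + 1200x³y + 300x²y - 1440x⁴ - 360x³ + 240x²y² + 60xy²    [distributive law]
= -720x² + 846x + 180x²y - 894xy - 2952x³ + 216 - 216y + 252xy² + 48y² + 1200x³y - 1440x⁴ + 240x²y²    [combine like terms]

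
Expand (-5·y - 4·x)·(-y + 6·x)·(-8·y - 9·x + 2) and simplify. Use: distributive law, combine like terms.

-40·y^3 + 163·x·y^2 + 10·y^2 + 426·x^2·y - 52·x·y + 216·x^3 - 48·x^2

(-5·y - 4·x)·(-y + 6·x)·(-8·y - 9·x + 2)
= (5·y^2 - 30·x·y + 4·x·y - 24·x^2)·(-8·y - 9·x + 2)    [distributive law]
= (5·y^2 - 26·x·y - 24·x^2)·(-8·y - 9·x + 2)    [combine like terms]
= -40·y^3 - 45·x·y^2 + 10·y^2 + 208·x·y^2 + 234·x^2·y - 52·x·y + 192·x^2·y + 216·x^3 - 48·x^2    [distributive law]
= -40·y^3 + 163·x·y^2 + 10·y^2 + 426·x^2·y - 52·x·y + 216·x^3 - 48·x^2    [combine like terms]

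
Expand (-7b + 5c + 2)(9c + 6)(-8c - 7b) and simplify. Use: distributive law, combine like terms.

189bc² + 441b²c + 294b² - 360c³ - 384c² - 96c - 84b

(-7b + 5c + 2)(9c + 6)(-8c - 7b)
= (-63bc - 42b + 45c² + 30c + 18c + 12)(-8c - 7b)    [distributive law]
= (-63bc - 42b + 45c² + 48c + 12)(-8c - 7b)    [combine like terms]
= 504bc² + 441b²c + 336bc + 294b² - 360c³ - 315bc² - 384c² - 336bc - 96c - 84b    [distributive law]
= 189bc² + 441b²c + 294b² - 360c³ - 384c² - 96c - 84b    [combine like terms]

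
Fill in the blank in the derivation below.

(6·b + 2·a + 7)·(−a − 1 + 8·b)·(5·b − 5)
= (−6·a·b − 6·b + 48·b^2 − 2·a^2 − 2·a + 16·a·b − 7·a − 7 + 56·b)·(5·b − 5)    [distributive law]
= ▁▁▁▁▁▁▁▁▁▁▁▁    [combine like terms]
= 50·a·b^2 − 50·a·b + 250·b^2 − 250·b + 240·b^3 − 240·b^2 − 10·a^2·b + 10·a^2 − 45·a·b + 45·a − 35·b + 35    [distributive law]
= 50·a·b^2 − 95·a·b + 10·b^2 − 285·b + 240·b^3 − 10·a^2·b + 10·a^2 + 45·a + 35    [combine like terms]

After combine like terms, the bracketed line is:

(10·a·b + 50·b + 48·b^2 − 2·a^2 − 9·a − 7)·(5·b − 5)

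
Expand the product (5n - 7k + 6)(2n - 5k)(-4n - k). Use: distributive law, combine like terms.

-40n^3 + 146kn^2 - 101k^2n - 35k^3 - 48n^2 + 108kn + 30k^2

(5n - 7k + 6)(2n - 5k)(-4n - k)
= (10n^2 - 25kn - 14kn + 35k^2 + 12n - 30k)(-4n - k)    [distributive law]
= (10n^2 - 39kn + 35k^2 + 12n - 30k)(-4n - k)    [combine like terms]
= -40n^3 - 10kn^2 + 156kn^2 + 39k^2n - 140k^2n - 35k^3 - 48n^2 - 12kn + 120kn + 30k^2    [distributive law]
= -40n^3 + 146kn^2 - 101k^2n - 35k^3 - 48n^2 + 108kn + 30k^2    [combine like terms]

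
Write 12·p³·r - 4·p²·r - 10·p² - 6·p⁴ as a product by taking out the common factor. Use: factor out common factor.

2·p²(6·p·r - 2·r - 5 - 3·p²)

12·p³·r - 4·p²·r - 10·p² - 6·p⁴
= 2(6·p³·r - 2·p²·r - 5·p² - 3·p⁴)    [factor out 2]
= 2·p²(6·p·r - 2·r - 5 - 3·p²)    [factor out p²]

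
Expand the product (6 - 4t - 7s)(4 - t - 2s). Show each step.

(6 - 4t - 7s)(4 - t - 2s)
= 24 - 6t - 12s - 16t + 4t² + 8st - 28s + 7st + 14s²    [distributive law]
= 24 - 22t - 40s + 4t² + 15st + 14s²    [combine like terms]

24 - 22t - 40s + 4t² + 15st + 14s²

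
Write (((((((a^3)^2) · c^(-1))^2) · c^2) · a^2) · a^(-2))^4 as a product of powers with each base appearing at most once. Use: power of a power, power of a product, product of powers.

a^48

(((((((a^3)^2) · c^(-1))^2) · c^2) · a^2) · a^(-2))^4
= (((((((a^3)^2) · c^(-1))^2) · c^2) · a^2)^4) · ((a^(-2))^4)    [power of a product]
= (((((((a^3)^2) · c^(-1))^2) · c^2)^4) · ((a^2)^4)) · ((a^(-2))^4)    [power of a product]
= (((((((a^3)^2) · c^(-1))^2)^4) · ((c^2)^4)) · ((a^2)^4)) · ((a^(-2))^4)    [power of a product]
= ((((((a^3)^2) · c^(-1))^8) · ((c^2)^4)) · ((a^2)^4)) · ((a^(-2))^4)    [power of a power]
= ((((((a^3)^2)^8) · ((c^(-1))^8)) · ((c^2)^4)) · ((a^2)^4)) · ((a^(-2))^4)    [power of a product]
= (((((a^3)^16) · ((c^(-1))^8)) · ((c^2)^4)) · ((a^2)^4)) · ((a^(-2))^4)    [power of a power]
= (((a^48 · ((c^(-1))^8)) · ((c^2)^4)) · ((a^2)^4)) · ((a^(-2))^4)    [power of a power]
= (((a^48 · c^(-8)) · ((c^2)^4)) · ((a^2)^4)) · ((a^(-2))^4)    [power of a power]
= (((a^48 · c^(-8)) · c^8) · ((a^2)^4)) · ((a^(-2))^4)    [power of a power]
= (((a^48 · c^(-8)) · c^8) · a^8) · ((a^(-2))^4)    [power of a power]
= (((a^48 · c^(-8)) · c^8) · a^8) · a^(-8)    [power of a power]
= a^48    [product of powers]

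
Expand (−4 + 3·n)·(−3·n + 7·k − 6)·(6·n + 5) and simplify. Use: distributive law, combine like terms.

(−4 + 3·n)·(−3·n + 7·k − 6)·(6·n + 5)
= (12·n − 28·k + 24 − 9·n^2 + 21·k·n − 18·n)·(6·n + 5)    [distributive law]
= (−6·n − 28·k + 24 − 9·n^2 + 21·k·n)·(6·n + 5)    [combine like terms]
= −36·n^2 − 30·n − 168·k·n − 140·k + 144·n + 120 − 54·n^3 − 45·n^2 + 126·k·n^2 + 105·k·n    [distributive law]
= −81·n^2 + 114·n − 63·k·n − 140·k + 120 − 54·n^3 + 126·k·n^2    [combine like terms]

−81·n^2 + 114·n − 63·k·n − 140·k + 120 − 54·n^3 + 126·k·n^2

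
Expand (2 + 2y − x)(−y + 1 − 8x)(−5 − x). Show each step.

(2 + 2y − x)(−y + 1 − 8x)(−5 − x)
= (−2y + 2 − 16x − 2y^2 + 2y − 16xy + xy − x + 8x^2)(−5 − x)    [distributive law]
= (2 − 17x − 2y^2 − 15xy + 8x^2)(−5 − x)    [combine like terms]
= −10 − 2x + 85x + 17x^2 + 10y^2 + 2xy^2 + 75xy + 15x^2y − 40x^2 − 8x^3    [distributive law]
= −10 + 83x − 23x^2 + 10y^2 + 2xy^2 + 75xy + 15x^2y − 8x^3    [combine like terms]

−10 + 83x − 23x^2 + 10y^2 + 2xy^2 + 75xy + 15x^2y − 8x^3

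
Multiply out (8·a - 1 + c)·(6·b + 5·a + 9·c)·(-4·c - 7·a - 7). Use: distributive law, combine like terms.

-234·a·b·c - 336·a²·b - 294·a·b - 699·a²·c - 280·a³ - 245·a² - 371·a·c² - 456·a·c - 18·b·c + 42·b + 35·a - 27·c² + 63·c - 24·b·c² - 36·c³

(8·a - 1 + c)·(6·b + 5·a + 9·c)·(-4·c - 7·a - 7)
= (48·a·b + 40·a² + 72·a·c - 6·b - 5·a - 9·c + 6·b·c + 5·a·c + 9·c²)·(-4·c - 7·a - 7)    [distributive law]
= (48·a·b + 40·a² + 77·a·c - 6·b - 5·a - 9·c + 6·b·c + 9·c²)·(-4·c - 7·a - 7)    [combine like terms]
= -192·a·b·c - 336·a²·b - 336·a·b - 160·a²·c - 280·a³ - 280·a² - 308·a·c² - 539·a²·c - 539·a·c + 24·b·c + 42·a·b + 42·b + 20·a·c + 35·a² + 35·a + 36·c² + 63·a·c + 63·c - 24·b·c² - 42·a·b·c - 42·b·c - 36·c³ - 63·a·c² - 63·c²    [distributive law]
= -234·a·b·c - 336·a²·b - 294·a·b - 699·a²·c - 280·a³ - 245·a² - 371·a·c² - 456·a·c - 18·b·c + 42·b + 35·a - 27·c² + 63·c - 24·b·c² - 36·c³    [combine like terms]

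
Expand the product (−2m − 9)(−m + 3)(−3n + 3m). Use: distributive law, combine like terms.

(−2m − 9)(−m + 3)(−3n + 3m)
= (2m² − 6m + 9m − 27)(−3n + 3m)    [distributive law]
= (2m² + 3m − 27)(−3n + 3m)    [combine like terms]
= −6m²n + 6m³ − 9mn + 9m² + 81n − 81m    [distributive law]

−6m²n + 6m³ − 9mn + 9m² + 81n − 81m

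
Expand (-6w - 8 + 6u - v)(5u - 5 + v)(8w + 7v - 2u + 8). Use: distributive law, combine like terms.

-240uw^2 - 190uvw + 300u^2w - 860uw + 240w^2 + 138vw + 560w - 48vw^2 - 50v^2w - 476uv + 380u^2 - 640u + 256v + 320 - 29v^2 + 208u^2v - 60u^3 + 9uv^2 - 7v^3

(-6w - 8 + 6u - v)(5u - 5 + v)(8w + 7v - 2u + 8)
= (-30uw + 30w - 6vw - 40u + 40 - 8v + 30u^2 - 30u + 6uv - 5uv + 5v - v^2)(8w + 7v - 2u + 8)    [distributive law]
= (-30uw + 30w - 6vw - 70u + 40 - 3v + 30u^2 + uv - v^2)(8w + 7v - 2u + 8)    [combine like terms]
= -240uw^2 - 210uvw + 60u^2w - 240uw + 240w^2 + 210vw - 60uw + 240w - 48vw^2 - 42v^2w + 12uvw - 48vw - 560uw - 490uv + 140u^2 - 560u + 320w + 280v - 80u + 320 - 24vw - 21v^2 + 6uv - 24v + 240u^2w + 210u^2v - 60u^3 + 240u^2 + 8uvw + 7uv^2 - 2u^2v + 8uv - 8v^2w - 7v^3 + 2uv^2 - 8v^2    [distributive law]
= -240uw^2 - 190uvw + 300u^2w - 860uw + 240w^2 + 138vw + 560w - 48vw^2 - 50v^2w - 476uv + 380u^2 - 640u + 256v + 320 - 29v^2 + 208u^2v - 60u^3 + 9uv^2 - 7v^3    [combine like terms]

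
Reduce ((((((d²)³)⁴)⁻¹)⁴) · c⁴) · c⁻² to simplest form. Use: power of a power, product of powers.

((((((d²)³)⁴)⁻¹)⁴) · c⁴) · c⁻²
= (((((d²)³)⁴)⁻⁴) · c⁴) · c⁻²    [power of a power]
= ((((d²)³)⁻¹⁶) · c⁴) · c⁻²    [power of a power]
= (((d²)⁻⁴⁸) · c⁴) · c⁻²    [power of a power]
= (d⁻⁹⁶ · c⁴) · c⁻²    [power of a power]
= c²·d⁻⁹⁶    [product of powers]

c²·d⁻⁹⁶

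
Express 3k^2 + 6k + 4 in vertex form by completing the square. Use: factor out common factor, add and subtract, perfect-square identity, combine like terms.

3k^2 + 6k + 4
= 3(k^2 + 2k) + 4    [factor out 3 from the k-terms]
= 3(k^2 + 2k + 1 − 1) + 4    [add and subtract 1 inside the bracket]
= 3(k + 1)^2 − 3 + 4    [perfect-square identity]
= 3(k + 1)^2 + 1    [combine constants]

3(k + 1)^2 + 1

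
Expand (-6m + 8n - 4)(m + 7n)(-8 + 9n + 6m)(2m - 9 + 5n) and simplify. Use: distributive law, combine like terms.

(-6m + 8n - 4)(m + 7n)(-8 + 9n + 6m)(2m - 9 + 5n)
= (-6m^2 - 42mn + 8mn + 56n^2 - 4m - 28n)(-8 + 9n + 6m)(2m - 9 + 5n)    [distributive law]
= (-6m^2 - 34mn + 56n^2 - 4m - 28n)(-8 + 9n + 6m)(2m - 9 + 5n)    [combine like terms]
= (48m^2 - 54m^2n - 36m^3 + 272mn - 306mn^2 - 204m^2n - 448n^2 + 504n^3 + 336mn^2 + 32m - 36mn - 24m^2 + 224n - 252n^2 - 168mn)(2m - 9 + 5n)    [distributive law]
= (24m^2 - 258m^2n - 36m^3 + 68mn + 30mn^2 - 700n^2 + 504n^3 + 32m + 224n)(2m - 9 + 5n)    [combine like terms]
= 48m^3 - 216m^2 + 120m^2n - 516m^3n + 2322m^2n - 1290m^2n^2 - 72m^4 + 324m^3 - 180m^3n + 136m^2n - 612mn + 340mn^2 + 60m^2n^2 - 270mn^2 + 150mn^3 - 1400mn^2 + 6300n^2 - 3500n^3 + 1008mn^3 - 4536n^3 + 2520n^4 + 64m^2 - 288m + 160mn + 448mn - 2016n + 1120n^2    [distributive law]
= 372m^3 - 152m^2 + 2578m^2n - 696m^3n - 1230m^2n^2 - 72m^4 - 4mn - 1330mn^2 + 1158mn^3 + 7420n^2 - 8036n^3 + 2520n^4 - 288m - 2016n    [combine like terms]

372m^3 - 152m^2 + 2578m^2n - 696m^3n - 1230m^2n^2 - 72m^4 - 4mn - 1330mn^2 + 1158mn^3 + 7420n^2 - 8036n^3 + 2520n^4 - 288m - 2016n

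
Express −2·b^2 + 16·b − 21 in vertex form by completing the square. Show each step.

−2(b − 4)^2 + 11

−2·b^2 + 16·b − 21
= −2(b^2 − 8·b) − 21    [factor out -2 from the b-terms]
= −2(b^2 − 8·b + 16 − 16) − 21    [add and subtract 16 inside the bracket]
= −2(b − 4)^2 + 32 − 21    [perfect-square identity]
= −2(b − 4)^2 + 11    [combine constants]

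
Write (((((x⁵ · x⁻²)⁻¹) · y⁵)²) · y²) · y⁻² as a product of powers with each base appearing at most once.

(((((x⁵ · x⁻²)⁻¹) · y⁵)²) · y²) · y⁻²
= (((((x⁵ · x⁻²)⁻¹)²) · ((y⁵)²)) · y²) · y⁻²    [power of a product]
= ((((x⁵ · x⁻²)⁻²) · ((y⁵)²)) · y²) · y⁻²    [power of a power]
= (((((x⁵)⁻²) · ((x⁻²)⁻²)) · ((y⁵)²)) · y²) · y⁻²    [power of a product]
= (((x⁻¹⁰ · ((x⁻²)⁻²)) · ((y⁵)²)) · y²) · y⁻²    [power of a power]
= (((x⁻¹⁰ · x⁴) · ((y⁵)²)) · y²) · y⁻²    [power of a power]
= ((x⁻⁶ · ((y⁵)²)) · y²) · y⁻²    [product of powers]
= ((x⁻⁶ · y¹⁰) · y²) · y⁻²    [power of a power]
= x⁻⁶·y¹⁰    [product of powers]

x⁻⁶·y¹⁰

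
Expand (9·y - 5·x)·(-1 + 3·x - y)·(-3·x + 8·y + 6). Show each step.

(9·y - 5·x)·(-1 + 3·x - y)·(-3·x + 8·y + 6)
= (-9·y + 27·x·y - 9·y² + 5·x - 15·x² + 5·x·y)·(-3·x + 8·y + 6)    [distributive law]
= (-9·y + 32·x·y - 9·y² + 5·x - 15·x²)·(-3·x + 8·y + 6)    [combine like terms]
= 27·x·y - 72·y² - 54·y - 96·x²·y + 256·x·y² + 192·x·y + 27·x·y² - 72·y³ - 54·y² - 15·x² + 40·x·y + 30·x + 45·x³ - 120·x²·y - 90·x²    [distributive law]
= 259·x·y - 126·y² - 54·y - 216·x²·y + 283·x·y² - 72·y³ - 105·x² + 30·x + 45·x³    [combine like terms]

259·x·y - 126·y² - 54·y - 216·x²·y + 283·x·y² - 72·y³ - 105·x² + 30·x + 45·x³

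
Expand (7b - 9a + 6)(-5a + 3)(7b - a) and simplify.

(7b - 9a + 6)(-5a + 3)(7b - a)
= (-35ab + 21b + 45a² - 27a - 30a + 18)(7b - a)    [distributive law]
= (-35ab + 21b + 45a² - 57a + 18)(7b - a)    [combine like terms]
= -245ab² + 35a²b + 147b² - 21ab + 315a²b - 45a³ - 399ab + 57a² + 126b - 18a    [distributive law]
= -245ab² + 350a²b + 147b² - 420ab - 45a³ + 57a² + 126b - 18a    [combine like terms]

-245ab² + 350a²b + 147b² - 420ab - 45a³ + 57a² + 126b - 18a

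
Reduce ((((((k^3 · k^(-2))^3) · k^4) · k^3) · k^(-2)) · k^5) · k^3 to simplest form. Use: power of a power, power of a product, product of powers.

k^16

((((((k^3 · k^(-2))^3) · k^4) · k^3) · k^(-2)) · k^5) · k^3
= (((((((k^3)^3) · ((k^(-2))^3)) · k^4) · k^3) · k^(-2)) · k^5) · k^3    [power of a product]
= (((((k^9 · ((k^(-2))^3)) · k^4) · k^3) · k^(-2)) · k^5) · k^3    [power of a power]
= (((((k^9 · k^(-6)) · k^4) · k^3) · k^(-2)) · k^5) · k^3    [power of a power]
= ((((k^3 · k^4) · k^3) · k^(-2)) · k^5) · k^3    [product of powers]
= (((k^7 · k^3) · k^(-2)) · k^5) · k^3    [product of powers]
= ((k^10 · k^(-2)) · k^5) · k^3    [product of powers]
= (k^8 · k^5) · k^3    [product of powers]
= k^13 · k^3    [product of powers]
= k^16    [product of powers]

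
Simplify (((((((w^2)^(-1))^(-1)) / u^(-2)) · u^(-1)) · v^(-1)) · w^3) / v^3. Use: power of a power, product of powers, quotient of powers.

uv^(-4)w^5

(((((((w^2)^(-1))^(-1)) / u^(-2)) · u^(-1)) · v^(-1)) · w^3) / v^3
= ((((((w^2)^1) / u^(-2)) · u^(-1)) · v^(-1)) · w^3) / v^3    [power of a power]
= ((((w^2 / u^(-2)) · u^(-1)) · v^(-1)) · w^3) / v^3    [power of a power]
= uv^(-4)w^5    [quotient of powers; product of powers]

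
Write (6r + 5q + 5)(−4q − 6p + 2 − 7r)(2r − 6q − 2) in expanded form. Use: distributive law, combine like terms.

134qr^2 + 314q^2r + 236qr − 72pr^2 + 156pqr + 12pr + 38r^2 + 66r − 84r^3 + 120q^3 + 100q^2 + 180pq^2 + 240pq − 40q + 60p − 20

(6r + 5q + 5)(−4q − 6p + 2 − 7r)(2r − 6q − 2)
= (−24qr − 36pr + 12r − 42r^2 − 20q^2 − 30pq + 10q − 35qr − 20q − 30p + 10 − 35r)(2r − 6q − 2)    [distributive law]
= (−59qr − 36pr − 23r − 42r^2 − 20q^2 − 30pq − 10q − 30p + 10)(2r − 6q − 2)    [combine like terms]
= −118qr^2 + 354q^2r + 118qr − 72pr^2 + 216pqr + 72pr − 46r^2 + 138qr + 46r − 84r^3 + 252qr^2 + 84r^2 − 40q^2r + 120q^3 + 40q^2 − 60pqr + 180pq^2 + 60pq − 20qr + 60q^2 + 20q − 60pr + 180pq + 60p + 20r − 60q − 20    [distributive law]
= 134qr^2 + 314q^2r + 236qr − 72pr^2 + 156pqr + 12pr + 38r^2 + 66r − 84r^3 + 120q^3 + 100q^2 + 180pq^2 + 240pq − 40q + 60p − 20    [combine like terms]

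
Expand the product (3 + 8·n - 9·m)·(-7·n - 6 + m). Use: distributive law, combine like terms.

-69·n - 18 + 57·m - 56·n^2 + 71·m·n - 9·m^2

(3 + 8·n - 9·m)·(-7·n - 6 + m)
= -21·n - 18 + 3·m - 56·n^2 - 48·n + 8·m·n + 63·m·n + 54·m - 9·m^2    [distributive law]
= -69·n - 18 + 57·m - 56·n^2 + 71·m·n - 9·m^2    [combine like terms]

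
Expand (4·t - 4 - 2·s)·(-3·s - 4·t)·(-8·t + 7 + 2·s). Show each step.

(4·t - 4 - 2·s)·(-3·s - 4·t)·(-8·t + 7 + 2·s)
= (-12·s·t - 16·t^2 + 12·s + 16·t + 6·s^2 + 8·s·t)·(-8·t + 7 + 2·s)    [distributive law]
= (-4·s·t - 16·t^2 + 12·s + 16·t + 6·s^2)·(-8·t + 7 + 2·s)    [combine like terms]
= 32·s·t^2 - 28·s·t - 8·s^2·t + 128·t^3 - 112·t^2 - 32·s·t^2 - 96·s·t + 84·s + 24·s^2 - 128·t^2 + 112·t + 32·s·t - 48·s^2·t + 42·s^2 + 12·s^3    [distributive law]
= -92·s·t - 56·s^2·t + 128·t^3 - 240·t^2 + 84·s + 66·s^2 + 112·t + 12·s^3    [combine like terms]

-92·s·t - 56·s^2·t + 128·t^3 - 240·t^2 + 84·s + 66·s^2 + 112·t + 12·s^3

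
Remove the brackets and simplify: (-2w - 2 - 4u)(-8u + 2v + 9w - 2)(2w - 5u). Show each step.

50uw^2 + 164u^2w - 8vw^2 + 4uvw - 36w^3 - 28w^2 + 118uw - 120u^2 - 8vw + 20uv + 8w - 20u - 160u^3 + 40u^2v

(-2w - 2 - 4u)(-8u + 2v + 9w - 2)(2w - 5u)
= (16uw - 4vw - 18w^2 + 4w + 16u - 4v - 18w + 4 + 32u^2 - 8uv - 36uw + 8u)(2w - 5u)    [distributive law]
= (-20uw - 4vw - 18w^2 - 14w + 24u - 4v + 4 + 32u^2 - 8uv)(2w - 5u)    [combine like terms]
= -40uw^2 + 100u^2w - 8vw^2 + 20uvw - 36w^3 + 90uw^2 - 28w^2 + 70uw + 48uw - 120u^2 - 8vw + 20uv + 8w - 20u + 64u^2w - 160u^3 - 16uvw + 40u^2v    [distributive law]
= 50uw^2 + 164u^2w - 8vw^2 + 4uvw - 36w^3 - 28w^2 + 118uw - 120u^2 - 8vw + 20uv + 8w - 20u - 160u^3 + 40u^2v    [combine like terms]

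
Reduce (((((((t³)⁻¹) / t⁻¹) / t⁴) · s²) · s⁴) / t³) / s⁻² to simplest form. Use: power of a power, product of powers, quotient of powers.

s⁸·t⁻⁹

(((((((t³)⁻¹) / t⁻¹) / t⁴) · s²) · s⁴) / t³) / s⁻²
= (((((t⁻³ / t⁻¹) / t⁴) · s²) · s⁴) / t³) / s⁻²    [power of a power]
= ((((t⁻² / t⁴) · s²) · s⁴) / t³) / s⁻²    [quotient of powers]
= (((t⁻⁶ · s²) · s⁴) / t³) / s⁻²    [quotient of powers]
= s⁸·t⁻⁹    [quotient of powers; product of powers]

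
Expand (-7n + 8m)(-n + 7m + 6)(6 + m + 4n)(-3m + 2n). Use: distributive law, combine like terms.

-6mn^2 - 252n^3 + 997m^2n^2 - 526mn^3 + 56n^4 + 1344m^2n - 389m^3n + 1332mn - 504n^2 - 1152m^3 - 168m^4 - 864m^2

(-7n + 8m)(-n + 7m + 6)(6 + m + 4n)(-3m + 2n)
= (7n^2 - 49mn - 42n - 8mn + 56m^2 + 48m)(6 + m + 4n)(-3m + 2n)    [distributive law]
= (7n^2 - 57mn - 42n + 56m^2 + 48m)(6 + m + 4n)(-3m + 2n)    [combine like terms]
= (42n^2 + 7mn^2 + 28n^3 - 342mn - 57m^2n - 228mn^2 - 252n - 42mn - 168n^2 + 336m^2 + 56m^3 + 224m^2n + 288m + 48m^2 + 192mn)(-3m + 2n)    [distributive law]
= (-126n^2 - 221mn^2 + 28n^3 - 192mn + 167m^2n - 252n + 384m^2 + 56m^3 + 288m)(-3m + 2n)    [combine like terms]
= 378mn^2 - 252n^3 + 663m^2n^2 - 442mn^3 - 84mn^3 + 56n^4 + 576m^2n - 384mn^2 - 501m^3n + 334m^2n^2 + 756mn - 504n^2 - 1152m^3 + 768m^2n - 168m^4 + 112m^3n - 864m^2 + 576mn    [distributive law]
= -6mn^2 - 252n^3 + 997m^2n^2 - 526mn^3 + 56n^4 + 1344m^2n - 389m^3n + 1332mn - 504n^2 - 1152m^3 - 168m^4 - 864m^2    [combine like terms]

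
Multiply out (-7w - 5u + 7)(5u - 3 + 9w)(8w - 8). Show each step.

-640uw^2 + 1040uw + 1176w^2 - 840w - 504w^3 - 200u^2w + 200u^2 - 400u + 168

(-7w - 5u + 7)(5u - 3 + 9w)(8w - 8)
= (-35uw + 21w - 63w^2 - 25u^2 + 15u - 45uw + 35u - 21 + 63w)(8w - 8)    [distributive law]
= (-80uw + 84w - 63w^2 - 25u^2 + 50u - 21)(8w - 8)    [combine like terms]
= -640uw^2 + 640uw + 672w^2 - 672w - 504w^3 + 504w^2 - 200u^2w + 200u^2 + 400uw - 400u - 168w + 168    [distributive law]
= -640uw^2 + 1040uw + 1176w^2 - 840w - 504w^3 - 200u^2w + 200u^2 - 400u + 168    [combine like terms]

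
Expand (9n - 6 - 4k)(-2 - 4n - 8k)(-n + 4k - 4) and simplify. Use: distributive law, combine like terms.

138n^2 + 192kn - 36n + 36n^3 - 88kn^2 - 256k^2n - 176k - 48 + 96k^2 + 128k^3

(9n - 6 - 4k)(-2 - 4n - 8k)(-n + 4k - 4)
= (-18n - 36n^2 - 72kn + 12 + 24n + 48k + 8k + 16kn + 32k^2)(-n + 4k - 4)    [distributive law]
= (6n - 36n^2 - 56kn + 12 + 56k + 32k^2)(-n + 4k - 4)    [combine like terms]
= -6n^2 + 24kn - 24n + 36n^3 - 144kn^2 + 144n^2 + 56kn^2 - 224k^2n + 224kn - 12n + 48k - 48 - 56kn + 224k^2 - 224k - 32k^2n + 128k^3 - 128k^2    [distributive law]
= 138n^2 + 192kn - 36n + 36n^3 - 88kn^2 - 256k^2n - 176k - 48 + 96k^2 + 128k^3    [combine like terms]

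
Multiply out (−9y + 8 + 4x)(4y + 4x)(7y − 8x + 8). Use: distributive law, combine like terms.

(−9y + 8 + 4x)(4y + 4x)(7y − 8x + 8)
= (−36y^2 − 36xy + 32y + 32x + 16xy + 16x^2)(7y − 8x + 8)    [distributive law]
= (−36y^2 − 20xy + 32y + 32x + 16x^2)(7y − 8x + 8)    [combine like terms]
= −252y^3 + 288xy^2 − 288y^2 − 140xy^2 + 160x^2y − 160xy + 224y^2 − 256xy + 256y + 224xy − 256x^2 + 256x + 112x^2y − 128x^3 + 128x^2    [distributive law]
= −252y^3 + 148xy^2 − 64y^2 + 272x^2y − 192xy + 256y − 128x^2 + 256x − 128x^3    [combine like terms]

−252y^3 + 148xy^2 − 64y^2 + 272x^2y − 192xy + 256y − 128x^2 + 256x − 128x^3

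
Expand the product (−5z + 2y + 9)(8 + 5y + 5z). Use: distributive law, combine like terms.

5z − 15yz − 25z² + 61y + 10y² + 72

(−5z + 2y + 9)(8 + 5y + 5z)
= −40z − 25yz − 25z² + 16y + 10y² + 10yz + 72 + 45y + 45z    [distributive law]
= 5z − 15yz − 25z² + 61y + 10y² + 72    [combine like terms]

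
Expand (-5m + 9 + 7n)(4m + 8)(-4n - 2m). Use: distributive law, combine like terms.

24m²n + 40m³ - 96mn + 8m² - 288n - 144m - 112mn² - 224n²

(-5m + 9 + 7n)(4m + 8)(-4n - 2m)
= (-20m² - 40m + 36m + 72 + 28mn + 56n)(-4n - 2m)    [distributive law]
= (-20m² - 4m + 72 + 28mn + 56n)(-4n - 2m)    [combine like terms]
= 80m²n + 40m³ + 16mn + 8m² - 288n - 144m - 112mn² - 56m²n - 224n² - 112mn    [distributive law]
= 24m²n + 40m³ - 96mn + 8m² - 288n - 144m - 112mn² - 224n²    [combine like terms]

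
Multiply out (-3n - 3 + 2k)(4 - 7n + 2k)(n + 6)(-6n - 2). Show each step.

(-3n - 3 + 2k)(4 - 7n + 2k)(n + 6)(-6n - 2)
= (-12n + 21n² - 6kn - 12 + 21n - 6k + 8k - 14kn + 4k²)(n + 6)(-6n - 2)    [distributive law]
= (9n + 21n² - 20kn - 12 + 2k + 4k²)(n + 6)(-6n - 2)    [combine like terms]
= (9n² + 54n + 21n³ + 126n² - 20kn² - 120kn - 12n - 72 + 2kn + 12k + 4k²n + 24k²)(-6n - 2)    [distributive law]
= (135n² + 42n + 21n³ - 20kn² - 118kn - 72 + 12k + 4k²n + 24k²)(-6n - 2)    [combine like terms]
= -810n³ - 270n² - 252n² - 84n - 126n⁴ - 42n³ + 120kn³ + 40kn² + 708kn² + 236kn + 432n + 144 - 72kn - 24k - 24k²n² - 8k²n - 144k²n - 48k²    [distributive law]
= -852n³ - 522n² + 348n - 126n⁴ + 120kn³ + 748kn² + 164kn + 144 - 24k - 24k²n² - 152k²n - 48k²    [combine like terms]

-852n³ - 522n² + 348n - 126n⁴ + 120kn³ + 748kn² + 164kn + 144 - 24k - 24k²n² - 152k²n - 48k²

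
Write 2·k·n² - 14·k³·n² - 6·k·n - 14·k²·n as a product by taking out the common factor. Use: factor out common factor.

2·k·n² - 14·k³·n² - 6·k·n - 14·k²·n
= 2(k·n² - 7·k³·n² - 3·k·n - 7·k²·n)    [factor out 2]
= 2·k·n(n - 7·k²·n - 3 - 7·k)    [factor out k·n]

2·k·n(n - 7·k²·n - 3 - 7·k)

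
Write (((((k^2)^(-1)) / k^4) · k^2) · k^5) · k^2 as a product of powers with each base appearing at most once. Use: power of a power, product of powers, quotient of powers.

k^3

(((((k^2)^(-1)) / k^4) · k^2) · k^5) · k^2
= (((k^(-2) / k^4) · k^2) · k^5) · k^2    [power of a power]
= ((k^(-6) · k^2) · k^5) · k^2    [quotient of powers]
= (k^(-4) · k^5) · k^2    [product of powers]
= k · k^2    [product of powers]
= k^3    [product of powers]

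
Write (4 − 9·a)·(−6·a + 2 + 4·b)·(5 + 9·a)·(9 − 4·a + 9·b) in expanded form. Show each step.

(4 − 9·a)·(−6·a + 2 + 4·b)·(5 + 9·a)·(9 − 4·a + 9·b)
= (−24·a + 8 + 16·b + 54·a^2 − 18·a − 36·a·b)·(5 + 9·a)·(9 − 4·a + 9·b)    [distributive law]
= (−42·a + 8 + 16·b + 54·a^2 − 36·a·b)·(5 + 9·a)·(9 − 4·a + 9·b)    [combine like terms]
= (−210·a − 378·a^2 + 40 + 72·a + 80·b + 144·a·b + 270·a^2 + 486·a^3 − 180·a·b − 324·a^2·b)·(9 − 4·a + 9·b)    [distributive law]
= (−138·a − 108·a^2 + 40 + 80·b − 36·a·b + 486·a^3 − 324·a^2·b)·(9 − 4·a + 9·b)    [combine like terms]
= −1242·a + 552·a^2 − 1242·a·b − 972·a^2 + 432·a^3 − 972·a^2·b + 360 − 160·a + 360·b + 720·b − 320·a·b + 720·b^2 − 324·a·b + 144·a^2·b − 324·a·b^2 + 4374·a^3 − 1944·a^4 + 4374·a^3·b − 2916·a^2·b + 1296·a^3·b − 2916·a^2·b^2    [distributive law]
= −1402·a − 420·a^2 − 1886·a·b + 4806·a^3 − 3744·a^2·b + 360 + 1080·b + 720·b^2 − 324·a·b^2 − 1944·a^4 + 5670·a^3·b − 2916·a^2·b^2    [combine like terms]

−1402·a − 420·a^2 − 1886·a·b + 4806·a^3 − 3744·a^2·b + 360 + 1080·b + 720·b^2 − 324·a·b^2 − 1944·a^4 + 5670·a^3·b − 2916·a^2·b^2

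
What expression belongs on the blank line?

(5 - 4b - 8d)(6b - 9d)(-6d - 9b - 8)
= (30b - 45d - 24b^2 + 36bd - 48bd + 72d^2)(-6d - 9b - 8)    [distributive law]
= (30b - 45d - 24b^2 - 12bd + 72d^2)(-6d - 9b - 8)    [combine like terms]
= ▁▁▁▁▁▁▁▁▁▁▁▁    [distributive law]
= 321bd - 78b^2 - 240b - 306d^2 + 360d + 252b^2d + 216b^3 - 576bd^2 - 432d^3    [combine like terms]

By distributive law:

-180bd - 270b^2 - 240b + 270d^2 + 405bd + 360d + 144b^2d + 216b^3 + 192b^2 + 72bd^2 + 108b^2d + 96bd - 432d^3 - 648bd^2 - 576d^2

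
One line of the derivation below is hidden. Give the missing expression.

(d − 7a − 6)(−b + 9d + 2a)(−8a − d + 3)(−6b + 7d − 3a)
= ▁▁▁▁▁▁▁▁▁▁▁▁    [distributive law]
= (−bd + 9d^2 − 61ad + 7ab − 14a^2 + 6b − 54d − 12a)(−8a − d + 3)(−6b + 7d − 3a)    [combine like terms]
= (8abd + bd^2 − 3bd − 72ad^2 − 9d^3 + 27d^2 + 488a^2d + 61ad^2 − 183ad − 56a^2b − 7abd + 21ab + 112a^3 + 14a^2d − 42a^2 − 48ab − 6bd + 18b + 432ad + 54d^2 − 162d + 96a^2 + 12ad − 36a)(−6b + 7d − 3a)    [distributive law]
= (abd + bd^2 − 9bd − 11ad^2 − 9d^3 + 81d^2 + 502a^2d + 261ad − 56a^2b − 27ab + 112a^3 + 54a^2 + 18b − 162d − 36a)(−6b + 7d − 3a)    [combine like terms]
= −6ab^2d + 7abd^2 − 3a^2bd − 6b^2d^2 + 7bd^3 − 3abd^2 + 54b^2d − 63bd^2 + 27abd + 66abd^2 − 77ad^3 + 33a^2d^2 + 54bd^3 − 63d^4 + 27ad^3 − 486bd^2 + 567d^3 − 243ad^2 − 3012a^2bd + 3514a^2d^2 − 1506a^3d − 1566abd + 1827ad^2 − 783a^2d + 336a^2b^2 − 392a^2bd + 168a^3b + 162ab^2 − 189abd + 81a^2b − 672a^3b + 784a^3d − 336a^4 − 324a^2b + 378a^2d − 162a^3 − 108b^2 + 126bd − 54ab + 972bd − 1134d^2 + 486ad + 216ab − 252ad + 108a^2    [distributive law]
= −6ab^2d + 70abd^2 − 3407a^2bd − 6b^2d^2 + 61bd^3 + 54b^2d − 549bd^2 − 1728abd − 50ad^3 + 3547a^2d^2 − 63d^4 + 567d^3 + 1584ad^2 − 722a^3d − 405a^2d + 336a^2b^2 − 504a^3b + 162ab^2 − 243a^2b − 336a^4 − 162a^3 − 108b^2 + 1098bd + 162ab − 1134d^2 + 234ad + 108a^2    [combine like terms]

After distributive law, the bracketed line is:

(−bd + 9d^2 + 2ad + 7ab − 63ad − 14a^2 + 6b − 54d − 12a)(−8a − d + 3)(−6b + 7d − 3a)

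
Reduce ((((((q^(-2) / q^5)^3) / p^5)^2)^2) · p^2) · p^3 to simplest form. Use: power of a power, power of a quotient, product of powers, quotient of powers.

p^(-15)·q^(-84)

((((((q^(-2) / q^5)^3) / p^5)^2)^2) · p^2) · p^3
= (((((q^(-2) / q^5)^3) / p^5)^4) · p^2) · p^3    [power of a power]
= (((((q^(-2) / q^5)^3)^4) / ((p^5)^4)) · p^2) · p^3    [power of a quotient]
= ((((q^(-2) / q^5)^12) / ((p^5)^4)) · p^2) · p^3    [power of a power]
= (((((q^(-2))^12) / ((q^5)^12)) / ((p^5)^4)) · p^2) · p^3    [power of a quotient]
= (((q^(-24) / ((q^5)^12)) / ((p^5)^4)) · p^2) · p^3    [power of a power]
= (((q^(-24) / q^60) / ((p^5)^4)) · p^2) · p^3    [power of a power]
= ((q^(-84) / ((p^5)^4)) · p^2) · p^3    [quotient of powers]
= ((q^(-84) / p^20) · p^2) · p^3    [power of a power]
= p^(-15)·q^(-84)    [quotient of powers; product of powers]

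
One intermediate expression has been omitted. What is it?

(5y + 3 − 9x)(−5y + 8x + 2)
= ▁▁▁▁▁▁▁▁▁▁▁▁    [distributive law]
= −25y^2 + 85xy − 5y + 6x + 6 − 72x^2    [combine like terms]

Applying distributive law to the line above:

−25y^2 + 40xy + 10y − 15y + 24x + 6 + 45xy − 72x^2 − 18x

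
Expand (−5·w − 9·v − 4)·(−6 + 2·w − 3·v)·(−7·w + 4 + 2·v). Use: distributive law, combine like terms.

(−5·w − 9·v − 4)·(−6 + 2·w − 3·v)·(−7·w + 4 + 2·v)
= (30·w − 10·w^2 + 15·v·w + 54·v − 18·v·w + 27·v^2 + 24 − 8·w + 12·v)·(−7·w + 4 + 2·v)    [distributive law]
= (22·w − 10·w^2 − 3·v·w + 66·v + 27·v^2 + 24)·(−7·w + 4 + 2·v)    [combine like terms]
= −154·w^2 + 88·w + 44·v·w + 70·w^3 − 40·w^2 − 20·v·w^2 + 21·v·w^2 − 12·v·w − 6·v^2·w − 462·v·w + 264·v + 132·v^2 − 189·v^2·w + 108·v^2 + 54·v^3 − 168·w + 96 + 48·v    [distributive law]
= −194·w^2 − 80·w − 430·v·w + 70·w^3 + v·w^2 − 195·v^2·w + 312·v + 240·v^2 + 54·v^3 + 96    [combine like terms]

−194·w^2 − 80·w − 430·v·w + 70·w^3 + v·w^2 − 195·v^2·w + 312·v + 240·v^2 + 54·v^3 + 96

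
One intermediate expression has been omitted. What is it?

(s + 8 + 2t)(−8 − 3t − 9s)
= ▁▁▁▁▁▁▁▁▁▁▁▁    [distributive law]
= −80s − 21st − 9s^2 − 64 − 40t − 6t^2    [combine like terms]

Applying distributive law to the line above:

−8s − 3st − 9s^2 − 64 − 24t − 72s − 16t − 6t^2 − 18st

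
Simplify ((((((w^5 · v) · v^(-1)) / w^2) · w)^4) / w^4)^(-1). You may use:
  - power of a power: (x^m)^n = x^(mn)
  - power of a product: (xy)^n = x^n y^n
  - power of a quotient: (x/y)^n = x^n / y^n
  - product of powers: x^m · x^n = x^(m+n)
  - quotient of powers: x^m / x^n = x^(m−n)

w^(-12)

((((((w^5 · v) · v^(-1)) / w^2) · w)^4) / w^4)^(-1)
= ((((((w^5 · v) · v^(-1)) / w^2) · w)^4)^(-1)) / ((w^4)^(-1))    [power of a quotient]
= (((((w^5 · v) · v^(-1)) / w^2) · w)^(-4)) / ((w^4)^(-1))    [power of a power]
= (((((w^5 · v) · v^(-1)) / w^2)^(-4)) · (w^(-4))) / ((w^4)^(-1))    [power of a product]
= (((((w^5 · v) · v^(-1))^(-4)) / ((w^2)^(-4))) · (w^(-4))) / ((w^4)^(-1))    [power of a quotient]
= (((((w^5 · v)^(-4)) · ((v^(-1))^(-4))) / ((w^2)^(-4))) · (w^(-4))) / ((w^4)^(-1))    [power of a product]
= ((((((w^5)^(-4)) · (v^(-4))) · ((v^(-1))^(-4))) / ((w^2)^(-4))) · (w^(-4))) / ((w^4)^(-1))    [power of a product]
= ((((w^(-20) · (v^(-4))) · ((v^(-1))^(-4))) / ((w^2)^(-4))) · (w^(-4))) / ((w^4)^(-1))    [power of a power]
= ((((w^(-20) · v^(-4)) · v^4) / ((w^2)^(-4))) · (w^(-4))) / ((w^4)^(-1))    [power of a power]
= ((((w^(-20) · v^(-4)) · v^4) / w^(-8)) · (w^(-4))) / ((w^4)^(-1))    [power of a power]
= ((((w^(-20) · v^(-4)) · v^4) / w^(-8)) · w^(-4)) / w^(-4)    [power of a power]
= w^(-12)    [quotient of powers; product of powers]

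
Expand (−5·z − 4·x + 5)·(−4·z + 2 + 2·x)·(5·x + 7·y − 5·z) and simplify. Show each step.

70·x·z^2 + 140·y·z^2 − 100·z^3 − 160·x·z − 210·y·z + 150·z^2 + 70·x^2·z + 42·x·y·z + 10·x^2 + 14·x·y − 40·x^3 − 56·x^2·y + 50·x + 70·y − 50·z

(−5·z − 4·x + 5)·(−4·z + 2 + 2·x)·(5·x + 7·y − 5·z)
= (20·z^2 − 10·z − 10·x·z + 16·x·z − 8·x − 8·x^2 − 20·z + 10 + 10·x)·(5·x + 7·y − 5·z)    [distributive law]
= (20·z^2 − 30·z + 6·x·z + 2·x − 8·x^2 + 10)·(5·x + 7·y − 5·z)    [combine like terms]
= 100·x·z^2 + 140·y·z^2 − 100·z^3 − 150·x·z − 210·y·z + 150·z^2 + 30·x^2·z + 42·x·y·z − 30·x·z^2 + 10·x^2 + 14·x·y − 10·x·z − 40·x^3 − 56·x^2·y + 40·x^2·z + 50·x + 70·y − 50·z    [distributive law]
= 70·x·z^2 + 140·y·z^2 − 100·z^3 − 160·x·z − 210·y·z + 150·z^2 + 70·x^2·z + 42·x·y·z + 10·x^2 + 14·x·y − 40·x^3 − 56·x^2·y + 50·x + 70·y − 50·z    [combine like terms]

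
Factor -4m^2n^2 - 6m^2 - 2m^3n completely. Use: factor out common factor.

-4m^2n^2 - 6m^2 - 2m^3n
= 2(-2m^2n^2 - 3m^2 - m^3n)    [factor out 2]
= 2m^2(-2n^2 - 3 - mn)    [factor out m^2]

2m^2(-2n^2 - 3 - mn)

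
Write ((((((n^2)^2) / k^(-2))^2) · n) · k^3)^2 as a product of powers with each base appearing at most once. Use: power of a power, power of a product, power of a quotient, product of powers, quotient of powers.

((((((n^2)^2) / k^(-2))^2) · n) · k^3)^2
= ((((((n^2)^2) / k^(-2))^2) · n)^2) · ((k^3)^2)    [power of a product]
= ((((((n^2)^2) / k^(-2))^2)^2) · (n^2)) · ((k^3)^2)    [power of a product]
= (((((n^2)^2) / k^(-2))^4) · (n^2)) · ((k^3)^2)    [power of a power]
= (((((n^2)^2)^4) / ((k^(-2))^4)) · (n^2)) · ((k^3)^2)    [power of a quotient]
= ((((n^2)^8) / ((k^(-2))^4)) · (n^2)) · ((k^3)^2)    [power of a power]
= ((n^16 / ((k^(-2))^4)) · (n^2)) · ((k^3)^2)    [power of a power]
= ((n^16 / k^(-8)) · (n^2)) · ((k^3)^2)    [power of a power]
= ((n^16 / k^(-8)) · n^2) · k^6    [power of a power]
= k^14n^18    [quotient of powers; product of powers]

k^14n^18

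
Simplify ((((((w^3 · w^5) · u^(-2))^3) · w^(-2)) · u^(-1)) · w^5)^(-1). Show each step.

u^7w^(-27)

((((((w^3 · w^5) · u^(-2))^3) · w^(-2)) · u^(-1)) · w^5)^(-1)
= ((((((w^3 · w^5) · u^(-2))^3) · w^(-2)) · u^(-1))^(-1)) · ((w^5)^(-1))    [power of a product]
= ((((((w^3 · w^5) · u^(-2))^3) · w^(-2))^(-1)) · ((u^(-1))^(-1))) · ((w^5)^(-1))    [power of a product]
= ((((((w^3 · w^5) · u^(-2))^3)^(-1)) · ((w^(-2))^(-1))) · ((u^(-1))^(-1))) · ((w^5)^(-1))    [power of a product]
= (((((w^3 · w^5) · u^(-2))^(-3)) · ((w^(-2))^(-1))) · ((u^(-1))^(-1))) · ((w^5)^(-1))    [power of a power]
= (((((w^3 · w^5)^(-3)) · ((u^(-2))^(-3))) · ((w^(-2))^(-1))) · ((u^(-1))^(-1))) · ((w^5)^(-1))    [power of a product]
= ((((((w^3)^(-3)) · ((w^5)^(-3))) · ((u^(-2))^(-3))) · ((w^(-2))^(-1))) · ((u^(-1))^(-1))) · ((w^5)^(-1))    [power of a product]
= ((((w^(-9) · ((w^5)^(-3))) · ((u^(-2))^(-3))) · ((w^(-2))^(-1))) · ((u^(-1))^(-1))) · ((w^5)^(-1))    [power of a power]
= ((((w^(-9) · w^(-15)) · ((u^(-2))^(-3))) · ((w^(-2))^(-1))) · ((u^(-1))^(-1))) · ((w^5)^(-1))    [power of a power]
= (((w^(-24) · ((u^(-2))^(-3))) · ((w^(-2))^(-1))) · ((u^(-1))^(-1))) · ((w^5)^(-1))    [product of powers]
= (((w^(-24) · u^6) · ((w^(-2))^(-1))) · ((u^(-1))^(-1))) · ((w^5)^(-1))    [power of a power]
= (((w^(-24) · u^6) · w^2) · ((u^(-1))^(-1))) · ((w^5)^(-1))    [power of a power]
= (((w^(-24) · u^6) · w^2) · u) · ((w^5)^(-1))    [power of a power]
= (((w^(-24) · u^6) · w^2) · u) · w^(-5)    [power of a power]
= u^7w^(-27)    [product of powers]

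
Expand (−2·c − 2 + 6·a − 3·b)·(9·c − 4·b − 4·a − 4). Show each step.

(−2·c − 2 + 6·a − 3·b)·(9·c − 4·b − 4·a − 4)
= −18·c^2 + 8·b·c + 8·a·c + 8·c − 18·c + 8·b + 8·a + 8 + 54·a·c − 24·a·b − 24·a^2 − 24·a − 27·b·c + 12·b^2 + 12·a·b + 12·b    [distributive law]
= −18·c^2 − 19·b·c + 62·a·c − 10·c + 20·b − 16·a + 8 − 12·a·b − 24·a^2 + 12·b^2    [combine like terms]

−18·c^2 − 19·b·c + 62·a·c − 10·c + 20·b − 16·a + 8 − 12·a·b − 24·a^2 + 12·b^2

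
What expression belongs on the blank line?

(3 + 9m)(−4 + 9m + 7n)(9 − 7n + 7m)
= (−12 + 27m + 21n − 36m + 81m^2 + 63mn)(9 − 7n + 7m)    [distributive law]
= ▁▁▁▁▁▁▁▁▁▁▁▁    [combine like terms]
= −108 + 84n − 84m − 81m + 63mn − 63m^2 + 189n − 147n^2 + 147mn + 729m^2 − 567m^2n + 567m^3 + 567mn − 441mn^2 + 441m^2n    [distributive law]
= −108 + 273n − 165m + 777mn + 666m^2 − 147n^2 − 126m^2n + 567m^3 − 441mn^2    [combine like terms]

By combine like terms:

(−12 − 9m + 21n + 81m^2 + 63mn)(9 − 7n + 7m)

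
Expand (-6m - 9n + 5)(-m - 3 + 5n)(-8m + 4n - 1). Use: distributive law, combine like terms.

-48m^3 + 192m^2n - 110m^2 - 343mn + 107m + 276mn^2 + 253n^2 - 112n - 180n^3 + 15

(-6m - 9n + 5)(-m - 3 + 5n)(-8m + 4n - 1)
= (6m^2 + 18m - 30mn + 9mn + 27n - 45n^2 - 5m - 15 + 25n)(-8m + 4n - 1)    [distributive law]
= (6m^2 + 13m - 21mn + 52n - 45n^2 - 15)(-8m + 4n - 1)    [combine like terms]
= -48m^3 + 24m^2n - 6m^2 - 104m^2 + 52mn - 13m + 168m^2n - 84mn^2 + 21mn - 416mn + 208n^2 - 52n + 360mn^2 - 180n^3 + 45n^2 + 120m - 60n + 15    [distributive law]
= -48m^3 + 192m^2n - 110m^2 - 343mn + 107m + 276mn^2 + 253n^2 - 112n - 180n^3 + 15    [combine like terms]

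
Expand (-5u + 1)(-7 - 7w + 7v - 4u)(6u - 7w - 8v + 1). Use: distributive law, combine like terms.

(-5u + 1)(-7 - 7w + 7v - 4u)(6u - 7w - 8v + 1)
= (35u + 35uw - 35uv + 20u² - 7 - 7w + 7v - 4u)(6u - 7w - 8v + 1)    [distributive law]
= (31u + 35uw - 35uv + 20u² - 7 - 7w + 7v)(6u - 7w - 8v + 1)    [combine like terms]
= 186u² - 217uw - 248uv + 31u + 210u²w - 245uw² - 280uvw + 35uw - 210u²v + 245uvw + 280uv² - 35uv + 120u³ - 140u²w - 160u²v + 20u² - 42u + 49w + 56v - 7 - 42uw + 49w² + 56vw - 7w + 42uv - 49vw - 56v² + 7v    [distributive law]
= 206u² - 224uw - 241uv - 11u + 70u²w - 245uw² - 35uvw - 370u²v + 280uv² + 120u³ + 42w + 63v - 7 + 49w² + 7vw - 56v²    [combine like terms]

206u² - 224uw - 241uv - 11u + 70u²w - 245uw² - 35uvw - 370u²v + 280uv² + 120u³ + 42w + 63v - 7 + 49w² + 7vw - 56v²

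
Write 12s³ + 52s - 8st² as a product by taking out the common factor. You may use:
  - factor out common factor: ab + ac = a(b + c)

12s³ + 52s - 8st²
= 4(3s³ + 13s - 2st²)    [factor out 4]
= 4s(3s² + 13 - 2t²)    [factor out s]

4s(3s² + 13 - 2t²)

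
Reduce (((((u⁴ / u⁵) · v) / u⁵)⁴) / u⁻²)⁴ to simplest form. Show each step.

u⁻⁸⁸·v¹⁶

(((((u⁴ / u⁵) · v) / u⁵)⁴) / u⁻²)⁴
= (((((u⁴ / u⁵) · v) / u⁵)⁴)⁴) / ((u⁻²)⁴)    [power of a quotient]
= ((((u⁴ / u⁵) · v) / u⁵)¹⁶) / ((u⁻²)⁴)    [power of a power]
= ((((u⁴ / u⁵) · v)¹⁶) / ((u⁵)¹⁶)) / ((u⁻²)⁴)    [power of a quotient]
= ((((u⁴ / u⁵)¹⁶) · (v¹⁶)) / ((u⁵)¹⁶)) / ((u⁻²)⁴)    [power of a product]
= (((((u⁴)¹⁶) / ((u⁵)¹⁶)) · (v¹⁶)) / ((u⁵)¹⁶)) / ((u⁻²)⁴)    [power of a quotient]
= (((u⁶⁴ / ((u⁵)¹⁶)) · (v¹⁶)) / ((u⁵)¹⁶)) / ((u⁻²)⁴)    [power of a power]
= (((u⁶⁴ / u⁸⁰) · (v¹⁶)) / ((u⁵)¹⁶)) / ((u⁻²)⁴)    [power of a power]
= ((u⁻¹⁶ · (v¹⁶)) / ((u⁵)¹⁶)) / ((u⁻²)⁴)    [quotient of powers]
= ((u⁻¹⁶ · v¹⁶) / u⁸⁰) / ((u⁻²)⁴)    [power of a power]
= ((u⁻¹⁶ · v¹⁶) / u⁸⁰) / u⁻⁸    [power of a power]
= u⁻⁸⁸·v¹⁶    [quotient of powers; product of powers]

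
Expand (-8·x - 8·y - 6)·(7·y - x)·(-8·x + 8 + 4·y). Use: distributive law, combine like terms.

(-8·x - 8·y - 6)·(7·y - x)·(-8·x + 8 + 4·y)
= (-56·x·y + 8·x^2 - 56·y^2 + 8·x·y - 42·y + 6·x)·(-8·x + 8 + 4·y)    [distributive law]
= (-48·x·y + 8·x^2 - 56·y^2 - 42·y + 6·x)·(-8·x + 8 + 4·y)    [combine like terms]
= 384·x^2·y - 384·x·y - 192·x·y^2 - 64·x^3 + 64·x^2 + 32·x^2·y + 448·x·y^2 - 448·y^2 - 224·y^3 + 336·x·y - 336·y - 168·y^2 - 48·x^2 + 48·x + 24·x·y    [distributive law]
= 416·x^2·y - 24·x·y + 256·x·y^2 - 64·x^3 + 16·x^2 - 616·y^2 - 224·y^3 - 336·y + 48·x    [combine like terms]

416·x^2·y - 24·x·y + 256·x·y^2 - 64·x^3 + 16·x^2 - 616·y^2 - 224·y^3 - 336·y + 48·x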